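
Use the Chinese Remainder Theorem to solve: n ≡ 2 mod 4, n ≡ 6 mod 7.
M = 4 × 7 = 28. M₁ = 7, y₁ ≡ 3 mod 4. M₂ = 4, y₂ ≡ 2 mod 7. n = 2×7×3 + 6×4×2 ≡ 6 mod 28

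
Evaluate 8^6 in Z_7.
Using Fermat: 8^{6} ≡ 1 mod 7. 6 ≡ 0 mod 6. So 8^{6} ≡ 8^{0} ≡ 1 mod 7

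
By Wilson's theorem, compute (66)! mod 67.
By Wilson's theorem, (66)! ≡ -1 ≡ 66 mod 67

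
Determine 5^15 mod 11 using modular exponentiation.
Using Fermat: 5^{10} ≡ 1 (mod 11). 15 ≡ 5 (mod 10). So 5^{15} ≡ 5^{5} ≡ 1 (mod 11)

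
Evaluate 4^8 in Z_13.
By repeated squaring mod 13: 4^{1}≡4, 4^{2}≡3, 4^{4}≡9, 4^{8}≡3. So 4^{8} ≡ 3 mod 13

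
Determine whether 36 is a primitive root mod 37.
36^{2} ≡ 1 (mod 37) and 2 < 36, so ord_37(36) = 2 ≠ 36 and 36 is not a primitive root.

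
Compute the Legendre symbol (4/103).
(4/103) = 4^{51} mod 103 = 1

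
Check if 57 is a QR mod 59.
By Euler's criterion: 57^{29} ≡ 1 (mod 59). Since this equals 1, 57 is a QR.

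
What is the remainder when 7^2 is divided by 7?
7^{2} = 49 ≡ 0 mod 7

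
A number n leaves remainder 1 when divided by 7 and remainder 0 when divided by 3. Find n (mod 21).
M = 7 × 3 = 21. M₁ = 3, y₁ ≡ 5 (mod 7). M₂ = 7, y₂ ≡ 1 (mod 3). n = 1×3×5 + 0×7×1 ≡ 15 (mod 21)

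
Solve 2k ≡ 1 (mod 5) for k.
Since 5 is prime, by Fermat 2^(-1) ≡ 2^{3} ≡ 3 (mod 5). Verify: 2 × 3 = 6 ≡ 1 (mod 5)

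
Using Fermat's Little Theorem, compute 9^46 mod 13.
By Fermat: 9^{12} ≡ 1 mod 13. 46 = 3×12 + 10. So 9^{46} ≡ 9^{10} ≡ 9 mod 13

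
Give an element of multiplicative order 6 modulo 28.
3 has order 6 mod 28 since 3^{6} ≡ 1 (mod 28) and no smaller power works.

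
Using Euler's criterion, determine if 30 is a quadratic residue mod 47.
By Euler's criterion: 30^{23} ≡ 46 mod 47. Since this equals -1 (≡ 46), 30 is not a QR.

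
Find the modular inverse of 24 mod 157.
Since 157 is prime, by Fermat 24^(-1) ≡ 24^{155} ≡ 72 mod 157. Verify: 24 × 72 = 1728 ≡ 1 mod 157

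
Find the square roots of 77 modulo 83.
The square roots of 77 mod 83 are 49 and 34. Verify: 49² = 2401 ≡ 77 (mod 83)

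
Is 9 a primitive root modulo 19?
9^{9} ≡ 1 mod 19 and 9 < 18, so ord_19(9) = 9 ≠ 18 and 9 is not a primitive root.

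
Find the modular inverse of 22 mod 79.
Since 79 is prime, by Fermat 22^(-1) ≡ 22^{77} ≡ 18 (mod 79). Verify: 22 × 18 = 396 ≡ 1 (mod 79)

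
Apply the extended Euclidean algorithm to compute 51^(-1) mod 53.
Extended GCD: 51(26) + 53(-25) = 1. So 51^(-1) ≡ 26 (mod 53). Verify: 51 × 26 = 1326 ≡ 1 (mod 53)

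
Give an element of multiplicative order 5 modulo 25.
6 has order 5 mod 25 since 6^{5} ≡ 1 (mod 25) and no smaller power works.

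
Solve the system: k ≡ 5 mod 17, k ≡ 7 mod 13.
M = 17 × 13 = 221. M₁ = 13, y₁ ≡ 4 mod 17. M₂ = 17, y₂ ≡ 10 mod 13. k = 5×13×4 + 7×17×10 ≡ 124 mod 221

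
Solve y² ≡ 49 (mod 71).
The square roots of 49 mod 71 are 64 and 7. Verify: 64² = 4096 ≡ 49 (mod 71)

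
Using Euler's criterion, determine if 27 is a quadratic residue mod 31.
By Euler's criterion: 27^{15} ≡ 30 (mod 31). Since this equals -1 (≡ 30), 27 is not a QR.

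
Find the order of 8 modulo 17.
Powers of 8 mod 17: 8^1≡8, 8^2≡13, 8^3≡2, 8^4≡16, 8^5≡9, 8^6≡4, 8^7≡15, 8^8≡1. So the order of 8 is 8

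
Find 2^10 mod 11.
Using Fermat: 2^{10} ≡ 1 mod 11. 10 ≡ 0 mod 10. So 2^{10} ≡ 2^{0} ≡ 1 mod 11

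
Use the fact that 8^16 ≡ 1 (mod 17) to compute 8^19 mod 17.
By Fermat: 8^{16} ≡ 1 (mod 17). So 8^{19} = 8^{16} · 8^{3} ≡ 8^{3} ≡ 2 (mod 17)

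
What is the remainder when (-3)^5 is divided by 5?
Using Fermat: (-3)^{4} ≡ 1 (mod 5). 5 ≡ 1 (mod 4). So (-3)^{5} ≡ (-3)^{1} ≡ 2 (mod 5)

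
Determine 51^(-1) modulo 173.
Since 173 is prime, by Fermat 51^(-1) ≡ 51^{171} ≡ 95 (mod 173). Verify: 51 × 95 = 4845 ≡ 1 (mod 173)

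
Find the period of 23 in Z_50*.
Powers of 23 mod 50: 23^1≡23, 23^2≡29, 23^3≡17, 23^4≡41, 23^5≡43, 23^6≡39, 23^7≡47, 23^8≡31, 23^9≡13, 23^10≡49, 23^11≡27, 23^12≡21, 23^13≡33, 23^14≡9, 23^15≡7, 23^16≡11, 23^17≡3, 23^18≡19, 23^19≡37, 23^20≡1. Order = 20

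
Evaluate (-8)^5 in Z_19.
By repeated squaring (mod 19): (-8)^{1}≡11, (-8)^{2}≡7, (-8)^{4}≡11. Then (-8)^{5} = (-8)^{4+1} ≡ 11 × 11 ≡ 7 (mod 19)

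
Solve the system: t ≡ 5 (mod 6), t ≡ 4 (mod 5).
M = 6 × 5 = 30. M₁ = 5, y₁ ≡ 5 (mod 6). M₂ = 6, y₂ ≡ 1 (mod 5). t = 5×5×5 + 4×6×1 ≡ 29 (mod 30)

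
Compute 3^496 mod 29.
Using Fermat: 3^{28} ≡ 1 mod 29. 496 ≡ 20 mod 28. So 3^{496} ≡ 3^{20} ≡ 25 mod 29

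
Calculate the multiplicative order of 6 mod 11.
Powers of 6 mod 11: 6^1≡6, 6^2≡3, 6^3≡7, 6^4≡9, 6^5≡10, 6^6≡5, 6^7≡8, 6^8≡4, 6^9≡2, 6^10≡1. ord_11(6) = 10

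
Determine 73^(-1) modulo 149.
Since 149 is prime, by Fermat 73^(-1) ≡ 73^{147} ≡ 49 (mod 149). Verify: 73 × 49 = 3577 ≡ 1 (mod 149)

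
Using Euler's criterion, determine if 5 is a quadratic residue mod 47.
By Euler's criterion: 5^{23} ≡ 46 mod 47. Since this equals -1 (≡ 46), 5 is not a QR.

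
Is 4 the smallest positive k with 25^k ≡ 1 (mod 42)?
Powers of 25 mod 42: 25^1≡25, 25^2≡37, 25^3≡1. Already 25^3≡1, so the order is 3 < 4. No, the actual order is 3.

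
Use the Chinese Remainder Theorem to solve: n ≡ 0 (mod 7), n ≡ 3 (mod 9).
M = 7 × 9 = 63. M₁ = 9, y₁ ≡ 4 (mod 7). M₂ = 7, y₂ ≡ 4 (mod 9). n = 0×9×4 + 3×7×4 ≡ 21 (mod 63)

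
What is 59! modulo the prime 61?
(60)! = (59)! × (60) ≡ -1 (mod 61). So (59)! ≡ -1 × (60)^(-1) ≡ (-1)×(-1) = 1 (mod 61)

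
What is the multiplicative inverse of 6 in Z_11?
Since 11 is prime, by Fermat 6^(-1) ≡ 6^{9} ≡ 2 (mod 11). Verify: 6 × 2 = 12 ≡ 1 (mod 11)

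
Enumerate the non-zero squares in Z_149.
QRs mod 149: {1, 4, 5, 6, 7, 9, 16, 17, 19, 20, 22, 24, 25, 26, 28, 29, 30, 31, 33, 35, 36, 37, 39, 42, 45, 46, 47, 49, 53, 54, 61, 63, 64, 67, 68, 69, 73, 76, 80, 81, 82, 85, 86, 88, 95, 96, 100, 102, 103, 104, 107, 110, 112, 113, 114, 116, 118, 119, 120, 121, 123, 124, 125, 127, 129, 130, 132, 133, 140, 142, 143, 144, 145, 148}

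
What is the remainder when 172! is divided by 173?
By Wilson's theorem, (172)! ≡ -1 ≡ 172 (mod 173)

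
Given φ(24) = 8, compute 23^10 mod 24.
By Euler: 23^{8} ≡ 1 mod 24 since gcd(23, 24) = 1. 10 = 1×8 + 2. So 23^{10} ≡ 23^{2} ≡ 1 mod 24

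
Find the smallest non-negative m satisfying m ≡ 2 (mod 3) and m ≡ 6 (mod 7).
M = 3 × 7 = 21. M₁ = 7, y₁ ≡ 1 (mod 3). M₂ = 3, y₂ ≡ 5 (mod 7). m = 2×7×1 + 6×3×5 ≡ 20 (mod 21)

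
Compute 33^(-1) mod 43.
Since 43 is prime, by Fermat 33^(-1) ≡ 33^{41} ≡ 30 mod 43. Verify: 33 × 30 = 990 ≡ 1 mod 43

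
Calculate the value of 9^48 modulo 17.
Using Fermat: 9^{16} ≡ 1 mod 17. 48 ≡ 0 mod 16. So 9^{48} ≡ 9^{0} ≡ 1 mod 17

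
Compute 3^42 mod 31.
Using Fermat: 3^{30} ≡ 1 (mod 31). 42 ≡ 12 (mod 30). So 3^{42} ≡ 3^{12} ≡ 8 (mod 31)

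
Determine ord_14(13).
Powers of 13 mod 14: 13^1≡13, 13^2≡1. Order = 2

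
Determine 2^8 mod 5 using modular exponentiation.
Using Fermat: 2^{4} ≡ 1 (mod 5). 8 ≡ 0 (mod 4). So 2^{8} ≡ 2^{0} ≡ 1 (mod 5)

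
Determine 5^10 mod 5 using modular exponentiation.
By repeated squaring (mod 5): 5^{1}≡0, 5^{2}≡0, 5^{4}≡0, 5^{8}≡0. Then 5^{10} = 5^{8+2} ≡ 0 × 0 ≡ 0 (mod 5)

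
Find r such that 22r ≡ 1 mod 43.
Since 43 is prime, by Fermat 22^(-1) ≡ 22^{41} ≡ 2 mod 43. Verify: 22 × 2 = 44 ≡ 1 mod 43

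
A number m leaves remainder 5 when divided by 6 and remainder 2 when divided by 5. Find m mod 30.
M = 6 × 5 = 30. M₁ = 5, y₁ ≡ 5 mod 6. M₂ = 6, y₂ ≡ 1 mod 5. m = 5×5×5 + 2×6×1 ≡ 17 mod 30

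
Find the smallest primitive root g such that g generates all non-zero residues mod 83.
g = 2. Powers: [2, 4, 8, 16, 32, 64, 45, 7, ...] generates all 82 non-zero residues.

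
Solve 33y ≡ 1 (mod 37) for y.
Since 37 is prime, by Fermat 33^(-1) ≡ 33^{35} ≡ 9 (mod 37). Verify: 33 × 9 = 297 ≡ 1 (mod 37)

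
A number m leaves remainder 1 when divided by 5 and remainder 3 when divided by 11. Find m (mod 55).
M = 5 × 11 = 55. M₁ = 11, y₁ ≡ 1 (mod 5). M₂ = 5, y₂ ≡ 9 (mod 11). m = 1×11×1 + 3×5×9 ≡ 36 (mod 55)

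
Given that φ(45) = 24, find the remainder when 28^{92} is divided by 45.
By Euler: 28^{24} ≡ 1 (mod 45) since gcd(28, 45) = 1. 92 = 3×24 + 20. So 28^{92} ≡ 28^{20} ≡ 1 (mod 45)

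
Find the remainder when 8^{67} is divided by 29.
By Fermat: 8^{28} ≡ 1 mod 29. 67 = 2×28 + 11. So 8^{67} ≡ 8^{11} ≡ 3 mod 29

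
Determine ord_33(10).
Powers of 10 mod 33: 10^1≡10, 10^2≡1. So the order of 10 is 2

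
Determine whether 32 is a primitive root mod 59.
ord_59(32) divides 58. For each prime q|58: 32^{29}≡58, 32^{2}≡21, none ≡ 1. So 32 has order 58 and is a primitive root mod 59.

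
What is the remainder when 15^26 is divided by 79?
By repeated squaring (mod 79): 15^{1}≡15, 15^{2}≡67, 15^{4}≡65, 15^{8}≡38, 15^{16}≡22. Then 15^{26} = 15^{16+8+2} ≡ 22 × 38 × 67 ≡ 1 (mod 79)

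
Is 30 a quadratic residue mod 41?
By Euler's criterion: 30^{20} ≡ 40 (mod 41). Since this equals -1 (≡ 40), 30 is not a QR.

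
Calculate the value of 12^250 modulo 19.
Using Fermat: 12^{18} ≡ 1 mod 19. 250 ≡ 16 mod 18. So 12^{250} ≡ 12^{16} ≡ 7 mod 19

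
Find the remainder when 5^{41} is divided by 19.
By Fermat: 5^{18} ≡ 1 mod 19. 41 = 2×18 + 5. So 5^{41} ≡ 5^{5} ≡ 9 mod 19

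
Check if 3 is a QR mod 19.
By Euler's criterion: 3^{9} ≡ 18 (mod 19). Since this equals -1 (≡ 18), 3 is not a QR.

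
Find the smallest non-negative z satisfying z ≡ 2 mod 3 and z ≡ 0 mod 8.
M = 3 × 8 = 24. M₁ = 8, y₁ ≡ 2 mod 3. M₂ = 3, y₂ ≡ 3 mod 8. z = 2×8×2 + 0×3×3 ≡ 8 mod 24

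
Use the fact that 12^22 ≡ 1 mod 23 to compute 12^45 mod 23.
By Fermat: 12^{22} ≡ 1 mod 23. 45 = 2×22 + 1. So 12^{45} ≡ 12^{1} ≡ 12 mod 23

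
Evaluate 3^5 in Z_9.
By repeated squaring mod 9: 3^{1}≡3, 3^{2}≡0, 3^{4}≡0. Then 3^{5} = 3^{4+1} ≡ 0 × 3 ≡ 0 mod 9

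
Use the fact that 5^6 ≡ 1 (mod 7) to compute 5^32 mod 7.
By Fermat: 5^{6} ≡ 1 (mod 7). 32 = 5×6 + 2. So 5^{32} ≡ 5^{2} ≡ 4 (mod 7)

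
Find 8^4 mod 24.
8^{4} = 4096 ≡ 16 mod 24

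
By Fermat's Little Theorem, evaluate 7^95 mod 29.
By Fermat: 7^{28} ≡ 1 (mod 29). 95 = 3×28 + 11. So 7^{95} ≡ 7^{11} ≡ 23 (mod 29)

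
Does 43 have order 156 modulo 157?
ord_157(43) divides 156. For each prime q|156: 43^{78}≡156, 43^{52}≡144, 43^{12}≡39, none ≡ 1. So 43 has order 156 and is a primitive root mod 157.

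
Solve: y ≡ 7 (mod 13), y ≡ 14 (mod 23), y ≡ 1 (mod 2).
M = 13 × 23 × 2 = 598. M₁ = 46, y₁ ≡ 2 (mod 13). M₂ = 26, y₂ ≡ 8 (mod 23). M₃ = 299, y₃ ≡ 1 (mod 2). y = 7×46×2 + 14×26×8 + 1×299×1 ≡ 267 (mod 598)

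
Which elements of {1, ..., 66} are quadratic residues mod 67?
QRs mod 67: {1, 4, 6, 9, 10, 14, 15, 16, 17, 19, 21, 22, 23, 24, 25, 26, 29, 33, 35, 36, 37, 39, 40, 47, 49, 54, 55, 56, 59, 60, 62, 64, 65}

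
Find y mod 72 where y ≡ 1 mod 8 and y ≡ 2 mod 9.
M = 8 × 9 = 72. M₁ = 9, y₁ ≡ 1 mod 8. M₂ = 8, y₂ ≡ 8 mod 9. y = 1×9×1 + 2×8×8 ≡ 65 mod 72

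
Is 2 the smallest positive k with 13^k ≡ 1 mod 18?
Powers of 13 mod 18: 13^1≡13, 13^2≡7, 13^3≡1. 13^2≡7≢1, so ord ≠ 2. No, the actual order is 3.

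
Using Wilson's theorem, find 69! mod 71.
(70)! = (69)! × (70) ≡ -1 mod 71. So (69)! ≡ -1 × (70)^(-1) ≡ (-1)×(-1) = 1 mod 71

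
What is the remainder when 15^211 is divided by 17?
Using Fermat: 15^{16} ≡ 1 mod 17. 211 ≡ 3 mod 16. So 15^{211} ≡ 15^{3} ≡ 9 mod 17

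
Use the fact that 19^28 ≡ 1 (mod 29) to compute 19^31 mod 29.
By Fermat: 19^{28} ≡ 1 (mod 29). So 19^{31} = 19^{28} · 19^{3} ≡ 19^{3} ≡ 15 (mod 29)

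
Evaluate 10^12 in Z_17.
By repeated squaring (mod 17): 10^{1}≡10, 10^{2}≡15, 10^{4}≡4, 10^{8}≡16. Then 10^{12} = 10^{8+4} ≡ 16 × 4 ≡ 13 (mod 17)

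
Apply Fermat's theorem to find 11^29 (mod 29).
By Fermat: 11^{28} ≡ 1 (mod 29). So 11^{29} = 11^{28} · 11^{1} ≡ 11^{1} ≡ 11 (mod 29)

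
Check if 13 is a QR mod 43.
By Euler's criterion: 13^{21} ≡ 1 (mod 43). Since this equals 1, 13 is a QR.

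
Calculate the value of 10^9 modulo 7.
Using Fermat: 10^{6} ≡ 1 (mod 7). 9 ≡ 3 (mod 6). So 10^{9} ≡ 10^{3} ≡ 6 (mod 7)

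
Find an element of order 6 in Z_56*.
3 has order 6 mod 56 since 3^{6} ≡ 1 mod 56 and no smaller power works.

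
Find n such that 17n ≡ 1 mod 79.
Since 79 is prime, by Fermat 17^(-1) ≡ 17^{77} ≡ 14 mod 79. Verify: 17 × 14 = 238 ≡ 1 mod 79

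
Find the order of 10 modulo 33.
Powers of 10 mod 33: 10^1≡10, 10^2≡1. ord_33(10) = 2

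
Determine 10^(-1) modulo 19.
Since 19 is prime, by Fermat 10^(-1) ≡ 10^{17} ≡ 2 (mod 19). Verify: 10 × 2 = 20 ≡ 1 (mod 19)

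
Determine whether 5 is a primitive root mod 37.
ord_37(5) divides 36. For each prime q|36: 5^{18}≡36, 5^{12}≡10, none ≡ 1. So 5 has order 36 and is a primitive root mod 37.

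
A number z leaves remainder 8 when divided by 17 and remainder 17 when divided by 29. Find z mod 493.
M = 17 × 29 = 493. M₁ = 29, y₁ ≡ 10 mod 17. M₂ = 17, y₂ ≡ 12 mod 29. z = 8×29×10 + 17×17×12 ≡ 365 mod 493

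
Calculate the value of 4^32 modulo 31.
Using Fermat: 4^{30} ≡ 1 mod 31. 32 ≡ 2 mod 30. So 4^{32} ≡ 4^{2} ≡ 16 mod 31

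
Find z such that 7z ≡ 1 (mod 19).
Since 19 is prime, by Fermat 7^(-1) ≡ 7^{17} ≡ 11 (mod 19). Verify: 7 × 11 = 77 ≡ 1 (mod 19)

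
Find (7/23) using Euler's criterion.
(7/23) = 7^{11} mod 23 = -1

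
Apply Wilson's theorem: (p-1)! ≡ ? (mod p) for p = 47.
By Wilson's theorem, (46)! ≡ -1 ≡ 46 mod 47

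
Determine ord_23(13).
Powers of 13 mod 23: 13^1≡13, 13^2≡8, 13^3≡12, 13^4≡18, 13^5≡4, 13^6≡6, 13^7≡9, 13^8≡2, 13^9≡3, 13^10≡16, 13^11≡1. ord_23(13) = 11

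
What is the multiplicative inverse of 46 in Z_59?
Since 59 is prime, by Fermat 46^(-1) ≡ 46^{57} ≡ 9 (mod 59). Verify: 46 × 9 = 414 ≡ 1 (mod 59)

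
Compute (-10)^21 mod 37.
By repeated squaring (mod 37): (-10)^{1}≡27, (-10)^{2}≡26, (-10)^{4}≡10, (-10)^{8}≡26, (-10)^{16}≡10. Then (-10)^{21} = (-10)^{16+4+1} ≡ 10 × 10 × 27 ≡ 36 (mod 37)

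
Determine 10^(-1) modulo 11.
Since 11 is prime, by Fermat 10^(-1) ≡ 10^{9} ≡ 10 (mod 11). Verify: 10 × 10 = 100 ≡ 1 (mod 11)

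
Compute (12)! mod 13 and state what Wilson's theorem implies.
(12)! mod 13 = 12. Since this equals -1 (mod 13), Wilson confirms 13 is prime.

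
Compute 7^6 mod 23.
By repeated squaring (mod 23): 7^{1}≡7, 7^{2}≡3, 7^{4}≡9. Then 7^{6} = 7^{4+2} ≡ 9 × 3 ≡ 4 (mod 23)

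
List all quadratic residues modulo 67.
Squares in Z_67*: {1, 4, 6, 9, 10, 14, 15, 16, 17, 19, 21, 22, 23, 24, 25, 26, 29, 33, 35, 36, 37, 39, 40, 47, 49, 54, 55, 56, 59, 60, 62, 64, 65}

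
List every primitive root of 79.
There are φ(78) = 24 primitive roots mod 79: {3, 6, 7, 28, 29, 30, 34, 35, 37, 39, 43, 47, 48, 53, 54, 59, 60, 63, 66, 68, 70, 74, 75, 77}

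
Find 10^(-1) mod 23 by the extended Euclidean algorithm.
Extended GCD: 10(7) + 23(-3) = 1. So 10^(-1) ≡ 7 mod 23. Verify: 10 × 7 = 70 ≡ 1 mod 23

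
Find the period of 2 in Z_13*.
Powers of 2 mod 13: 2^1≡2, 2^2≡4, 2^3≡8, 2^4≡3, 2^5≡6, 2^6≡12, 2^7≡11, 2^8≡9, 2^9≡5, 2^10≡10, 2^11≡7, 2^12≡1. So the order of 2 is 12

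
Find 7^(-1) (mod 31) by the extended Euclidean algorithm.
Extended GCD: 7(9) + 31(-2) = 1. So 7^(-1) ≡ 9 (mod 31). Verify: 7 × 9 = 63 ≡ 1 (mod 31)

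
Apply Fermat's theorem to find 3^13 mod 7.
By Fermat: 3^{6} ≡ 1 mod 7. 13 = 2×6 + 1. So 3^{13} ≡ 3^{1} ≡ 3 mod 7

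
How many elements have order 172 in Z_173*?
Number of primitive roots mod 173 = φ(p-1) = φ(172) = 84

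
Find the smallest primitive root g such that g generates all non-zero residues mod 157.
g = 5. For each prime q|156: 5^{78}≡156, 5^{52}≡12, 5^{12}≡130, none ≡ 1, so ord_157(5) = 156 and 5 is a primitive root.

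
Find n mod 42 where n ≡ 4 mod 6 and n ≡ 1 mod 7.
M = 6 × 7 = 42. M₁ = 7, y₁ ≡ 1 mod 6. M₂ = 6, y₂ ≡ 6 mod 7. n = 4×7×1 + 1×6×6 ≡ 22 mod 42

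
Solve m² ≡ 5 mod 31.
The square roots of 5 mod 31 are 25 and 6. Verify: 25² = 625 ≡ 5 mod 31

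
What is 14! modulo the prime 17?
(16)! = (14)! × (15) × (16) ≡ -1 mod 17. So (14)! ≡ -1 × [(16)(15)]^(-1) ≡ 8 mod 17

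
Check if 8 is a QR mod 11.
By Euler's criterion: 8^{5} ≡ 10 (mod 11). Since this equals -1 (≡ 10), 8 is not a QR.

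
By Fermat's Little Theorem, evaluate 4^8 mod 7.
By Fermat: 4^{6} ≡ 1 (mod 7). So 4^{8} = 4^{6} · 4^{2} ≡ 4^{2} ≡ 2 (mod 7)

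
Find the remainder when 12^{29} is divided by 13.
By Fermat: 12^{12} ≡ 1 mod 13. 29 = 2×12 + 5. So 12^{29} ≡ 12^{5} ≡ 12 mod 13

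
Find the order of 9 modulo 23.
Powers of 9 mod 23: 9^1≡9, 9^2≡12, 9^3≡16, 9^4≡6, 9^5≡8, 9^6≡3, 9^7≡4, 9^8≡13, 9^9≡2, 9^10≡18, 9^11≡1. So the order of 9 is 11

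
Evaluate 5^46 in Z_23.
Using Fermat: 5^{22} ≡ 1 (mod 23). 46 ≡ 2 (mod 22). So 5^{46} ≡ 5^{2} ≡ 2 (mod 23)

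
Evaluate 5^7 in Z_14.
By repeated squaring (mod 14): 5^{1}≡5, 5^{2}≡11, 5^{4}≡9. Then 5^{7} = 5^{4+2+1} ≡ 9 × 11 × 5 ≡ 5 (mod 14)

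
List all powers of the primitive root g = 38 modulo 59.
38^1, 38^2, ..., 38^{58} mod 59: [38, 28, 2, 17, 56, 4, 34, 53, 8, 9, 47, 16, 18, 35, 32, 36, 11, 5, 13, 22, 10, 26, 44, 20, 52, 29, 40, 45, 58, 21, 31, 57, 42, 3, 55, 25, 6, 51, 50, 12, 43, 41, 24, 27, 23, 48, 54, 46, 37, 49, 33, 15, 39, 7, 30, 19, 14, 1]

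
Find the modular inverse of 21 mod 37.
Since 37 is prime, by Fermat 21^(-1) ≡ 21^{35} ≡ 30 (mod 37). Verify: 21 × 30 = 630 ≡ 1 (mod 37)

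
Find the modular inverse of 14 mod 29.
Since 29 is prime, by Fermat 14^(-1) ≡ 14^{27} ≡ 27 (mod 29). Verify: 14 × 27 = 378 ≡ 1 (mod 29)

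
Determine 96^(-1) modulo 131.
Since 131 is prime, by Fermat 96^(-1) ≡ 96^{129} ≡ 116 mod 131. Verify: 96 × 116 = 11136 ≡ 1 mod 131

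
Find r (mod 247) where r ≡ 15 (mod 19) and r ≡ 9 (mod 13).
M = 19 × 13 = 247. M₁ = 13, y₁ ≡ 3 (mod 19). M₂ = 19, y₂ ≡ 11 (mod 13). r = 15×13×3 + 9×19×11 ≡ 243 (mod 247)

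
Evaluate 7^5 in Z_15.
By repeated squaring (mod 15): 7^{1}≡7, 7^{2}≡4, 7^{4}≡1. Then 7^{5} = 7^{4+1} ≡ 1 × 7 ≡ 7 (mod 15)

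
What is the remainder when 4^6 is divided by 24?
By repeated squaring (mod 24): 4^{1}≡4, 4^{2}≡16, 4^{4}≡16. Then 4^{6} = 4^{4+2} ≡ 16 × 16 ≡ 16 (mod 24)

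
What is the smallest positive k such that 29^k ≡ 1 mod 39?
Powers of 29 mod 39: 29^1≡29, 29^2≡22, 29^3≡14, 29^4≡16, 29^5≡35, 29^6≡1. ord_39(29) = 6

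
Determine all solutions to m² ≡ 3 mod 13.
The square roots of 3 mod 13 are 9 and 4. Verify: 9² = 81 ≡ 3 mod 13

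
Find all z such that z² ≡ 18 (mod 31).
The square roots of 18 mod 31 are 7 and 24. Verify: 7² = 49 ≡ 18 (mod 31)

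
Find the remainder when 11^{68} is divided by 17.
By Fermat: 11^{16} ≡ 1 (mod 17). 68 = 4×16 + 4. So 11^{68} ≡ 11^{4} ≡ 4 (mod 17)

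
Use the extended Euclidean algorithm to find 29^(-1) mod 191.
Extended GCD: 29(-79) + 191(12) = 1. So 29^(-1) ≡ -79 ≡ 112 mod 191. Verify: 29 × 112 = 3248 ≡ 1 mod 191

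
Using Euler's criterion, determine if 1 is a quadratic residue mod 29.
By Euler's criterion: 1^{14} ≡ 1 mod 29. Since this equals 1, 1 is a QR.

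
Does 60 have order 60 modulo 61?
60^{2} ≡ 1 mod 61 and 2 < 60, so ord_61(60) = 2 ≠ 60 and 60 is not a primitive root.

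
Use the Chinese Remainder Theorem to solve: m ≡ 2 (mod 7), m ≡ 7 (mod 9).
M = 7 × 9 = 63. M₁ = 9, y₁ ≡ 4 (mod 7). M₂ = 7, y₂ ≡ 4 (mod 9). m = 2×9×4 + 7×7×4 ≡ 16 (mod 63)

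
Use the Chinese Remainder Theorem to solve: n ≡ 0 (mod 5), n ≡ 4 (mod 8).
M = 5 × 8 = 40. M₁ = 8, y₁ ≡ 2 (mod 5). M₂ = 5, y₂ ≡ 5 (mod 8). n = 0×8×2 + 4×5×5 ≡ 20 (mod 40)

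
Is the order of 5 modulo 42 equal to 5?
Powers of 5 mod 42: 5^1≡5, 5^2≡25, 5^3≡41, 5^4≡37, 5^5≡17, 5^6≡1. 5^5≡17≢1, so ord ≠ 5. No, the actual order is 6.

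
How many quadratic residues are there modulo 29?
The squaring map on Z_29* is 2-to-1, so there are (28)/2 = 14 QRs.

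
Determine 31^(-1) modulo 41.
Since 41 is prime, by Fermat 31^(-1) ≡ 31^{39} ≡ 4 mod 41. Verify: 31 × 4 = 124 ≡ 1 mod 41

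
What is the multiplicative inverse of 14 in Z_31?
Since 31 is prime, by Fermat 14^(-1) ≡ 14^{29} ≡ 20 mod 31. Verify: 14 × 20 = 280 ≡ 1 mod 31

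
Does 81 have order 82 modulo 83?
81^{41} ≡ 1 (mod 83) and 41 < 82, so ord_83(81) = 41 ≠ 82 and 81 is not a primitive root.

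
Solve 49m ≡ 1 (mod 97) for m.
Since 97 is prime, by Fermat 49^(-1) ≡ 49^{95} ≡ 2 (mod 97). Verify: 49 × 2 = 98 ≡ 1 (mod 97)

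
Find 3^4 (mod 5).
3^{4} = 81 ≡ 1 (mod 5)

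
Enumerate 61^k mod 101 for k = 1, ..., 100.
61^1, 61^2, ..., 61^{100} mod 101: [61, 85, 34, 54, 62, 45, 18, 88, 15, 6, 63, 5, 2, 21, 69, 68, 7, 23, 90, 36, 75, 30, 12, 25, 10, 4, 42, 37, 35, 14, 46, 79, 72, 49, 60, 24, 50, 20, 8, 84, 74, 70, 28, 92, 57, 43, 98, 19, 48, 100, 40, 16, 67, 47, 39, 56, 83, 13, 86, 95, 38, 96, 99, 80, 32, 33, 94, 78, 11, 65, 26, 71, 89, 76, 91, 97, 59, 64, 66, 87, 55, 22, 29, 52, 41, 77, 51, 81, 93, 17, 27, 31, 73, 9, 44, 58, 3, 82, 53, 1]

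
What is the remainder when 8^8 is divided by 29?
By repeated squaring (mod 29): 8^{1}≡8, 8^{2}≡6, 8^{4}≡7, 8^{8}≡20. So 8^{8} ≡ 20 (mod 29)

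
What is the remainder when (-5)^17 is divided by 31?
By repeated squaring (mod 31): (-5)^{1}≡26, (-5)^{2}≡25, (-5)^{4}≡5, (-5)^{8}≡25, (-5)^{16}≡5. Then (-5)^{17} = (-5)^{16+1} ≡ 5 × 26 ≡ 6 (mod 31)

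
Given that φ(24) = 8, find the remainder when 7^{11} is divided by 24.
By Euler: 7^{8} ≡ 1 mod 24 since gcd(7, 24) = 1. 11 = 1×8 + 3. So 7^{11} ≡ 7^{3} ≡ 7 mod 24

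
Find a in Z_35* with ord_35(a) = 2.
34 has order 2 mod 35 since 34^{2} ≡ 1 (mod 35) and no smaller power works.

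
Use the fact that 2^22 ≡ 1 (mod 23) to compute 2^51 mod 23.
By Fermat: 2^{22} ≡ 1 (mod 23). 51 = 2×22 + 7. So 2^{51} ≡ 2^{7} ≡ 13 (mod 23)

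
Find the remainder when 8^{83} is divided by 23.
By Fermat: 8^{22} ≡ 1 mod 23. 83 = 3×22 + 17. So 8^{83} ≡ 8^{17} ≡ 13 mod 23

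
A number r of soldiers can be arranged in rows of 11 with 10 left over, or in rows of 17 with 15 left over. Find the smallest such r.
M = 11 × 17 = 187. M₁ = 17, y₁ ≡ 2 mod 11. M₂ = 11, y₂ ≡ 14 mod 17. r = 10×17×2 + 15×11×14 ≡ 32 mod 187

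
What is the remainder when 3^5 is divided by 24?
By repeated squaring (mod 24): 3^{1}≡3, 3^{2}≡9, 3^{4}≡9. Then 3^{5} = 3^{4+1} ≡ 9 × 3 ≡ 3 (mod 24)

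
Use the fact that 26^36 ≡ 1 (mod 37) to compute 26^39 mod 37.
By Fermat: 26^{36} ≡ 1 (mod 37). So 26^{39} = 26^{36} · 26^{3} ≡ 26^{3} ≡ 1 (mod 37)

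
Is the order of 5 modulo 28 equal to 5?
Powers of 5 mod 28: 5^1≡5, 5^2≡25, 5^3≡13, 5^4≡9, 5^5≡17, 5^6≡1. 5^5≡17≢1, so ord ≠ 5. No, the actual order is 6.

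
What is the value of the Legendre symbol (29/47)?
(29/47) = 29^{23} mod 47 = -1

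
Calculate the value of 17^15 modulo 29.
By repeated squaring mod 29: 17^{1}≡17, 17^{2}≡28, 17^{4}≡1, 17^{8}≡1. Then 17^{15} = 17^{8+4+2+1} ≡ 1 × 1 × 28 × 17 ≡ 12 mod 29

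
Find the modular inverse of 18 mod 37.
Since 37 is prime, by Fermat 18^(-1) ≡ 18^{35} ≡ 35 (mod 37). Verify: 18 × 35 = 630 ≡ 1 (mod 37)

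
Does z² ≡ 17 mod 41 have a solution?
By Euler's criterion: 17^{20} ≡ 40 mod 41. Since this equals -1 (≡ 40), 17 is not a QR.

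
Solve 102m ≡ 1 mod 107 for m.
Since 107 is prime, by Fermat 102^(-1) ≡ 102^{105} ≡ 64 mod 107. Verify: 102 × 64 = 6528 ≡ 1 mod 107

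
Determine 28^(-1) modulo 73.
Since 73 is prime, by Fermat 28^(-1) ≡ 28^{71} ≡ 60 (mod 73). Verify: 28 × 60 = 1680 ≡ 1 (mod 73)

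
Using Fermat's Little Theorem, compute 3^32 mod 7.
By Fermat: 3^{6} ≡ 1 (mod 7). 32 = 5×6 + 2. So 3^{32} ≡ 3^{2} ≡ 2 (mod 7)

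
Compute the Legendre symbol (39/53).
(39/53) = 39^{26} mod 53 = -1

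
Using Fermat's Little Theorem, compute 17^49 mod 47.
By Fermat: 17^{46} ≡ 1 mod 47. So 17^{49} = 17^{46} · 17^{3} ≡ 17^{3} ≡ 25 mod 47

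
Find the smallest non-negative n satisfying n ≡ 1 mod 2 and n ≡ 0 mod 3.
M = 2 × 3 = 6. M₁ = 3, y₁ ≡ 1 mod 2. M₂ = 2, y₂ ≡ 2 mod 3. n = 1×3×1 + 0×2×2 ≡ 3 mod 6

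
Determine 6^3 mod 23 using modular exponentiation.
6^{3} = 216 ≡ 9 (mod 23)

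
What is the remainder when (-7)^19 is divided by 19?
Using Fermat: (-7)^{18} ≡ 1 (mod 19). 19 ≡ 1 (mod 18). So (-7)^{19} ≡ (-7)^{1} ≡ 12 (mod 19)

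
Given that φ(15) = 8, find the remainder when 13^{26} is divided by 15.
By Euler: 13^{8} ≡ 1 mod 15 since gcd(13, 15) = 1. 26 = 3×8 + 2. So 13^{26} ≡ 13^{2} ≡ 4 mod 15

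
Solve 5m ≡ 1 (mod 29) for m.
Since 29 is prime, by Fermat 5^(-1) ≡ 5^{27} ≡ 6 (mod 29). Verify: 5 × 6 = 30 ≡ 1 (mod 29)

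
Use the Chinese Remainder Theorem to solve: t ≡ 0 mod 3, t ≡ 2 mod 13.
M = 3 × 13 = 39. M₁ = 13, y₁ ≡ 1 mod 3. M₂ = 3, y₂ ≡ 9 mod 13. t = 0×13×1 + 2×3×9 ≡ 15 mod 39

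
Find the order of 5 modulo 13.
Powers of 5 mod 13: 5^1≡5, 5^2≡12, 5^3≡8, 5^4≡1. So the order of 5 is 4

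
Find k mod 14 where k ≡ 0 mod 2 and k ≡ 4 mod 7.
M = 2 × 7 = 14. M₁ = 7, y₁ ≡ 1 mod 2. M₂ = 2, y₂ ≡ 4 mod 7. k = 0×7×1 + 4×2×4 ≡ 4 mod 14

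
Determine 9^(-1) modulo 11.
Since 11 is prime, by Fermat 9^(-1) ≡ 9^{9} ≡ 5 (mod 11). Verify: 9 × 5 = 45 ≡ 1 (mod 11)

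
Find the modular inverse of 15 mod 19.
Since 19 is prime, by Fermat 15^(-1) ≡ 15^{17} ≡ 14 (mod 19). Verify: 15 × 14 = 210 ≡ 1 (mod 19)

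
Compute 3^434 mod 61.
Using Fermat: 3^{60} ≡ 1 (mod 61). 434 ≡ 14 (mod 60). So 3^{434} ≡ 3^{14} ≡ 20 (mod 61)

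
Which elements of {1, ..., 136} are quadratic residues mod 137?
Squares in Z_137*: {1, 2, 4, 7, 8, 9, 11, 14, 15, 16, 17, 18, 19, 22, 25, 28, 30, 32, 34, 36, 37, 38, 39, 44, 49, 50, 56, 59, 60, 61, 63, 64, 65, 68, 69, 72, 73, 74, 76, 77, 78, 81, 87, 88, 93, 98, 99, 100, 101, 103, 105, 107, 109, 112, 115, 118, 119, 120, 121, 122, 123, 126, 128, 129, 130, 133, 135, 136}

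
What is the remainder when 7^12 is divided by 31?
By repeated squaring mod 31: 7^{1}≡7, 7^{2}≡18, 7^{4}≡14, 7^{8}≡10. Then 7^{12} = 7^{8+4} ≡ 10 × 14 ≡ 16 mod 31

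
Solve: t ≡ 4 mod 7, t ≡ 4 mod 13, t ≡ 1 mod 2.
M = 7 × 13 × 2 = 182. M₁ = 26, y₁ ≡ 3 mod 7. M₂ = 14, y₂ ≡ 1 mod 13. M₃ = 91, y₃ ≡ 1 mod 2. t = 4×26×3 + 4×14×1 + 1×91×1 ≡ 95 mod 182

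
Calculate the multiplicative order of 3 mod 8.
Powers of 3 mod 8: 3^1≡3, 3^2≡1. So the order of 3 is 2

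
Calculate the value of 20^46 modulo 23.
Using Fermat: 20^{22} ≡ 1 mod 23. 46 ≡ 2 mod 22. So 20^{46} ≡ 20^{2} ≡ 9 mod 23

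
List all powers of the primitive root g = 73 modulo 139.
73^1, 73^2, ..., 73^{138} mod 139: [73, 47, 95, 124, 17, 129, 104, 86, 23, 11, 108, 100, 72, 113, 48, 29, 32, 112, 114, 121, 76, 127, 97, 131, 111, 41, 74, 120, 3, 80, 2, 7, 94, 51, 109, 34, 119, 69, 33, 46, 22, 77, 61, 5, 87, 96, 58, 64, 85, 89, 103, 13, 115, 55, 123, 83, 82, 9, 101, 6, 21, 4, 14, 49, 102, 79, 68, 99, 138, 66, 92, 44, 15, 122, 10, 35, 53, 116, 128, 31, 39, 67, 26, 91, 110, 107, 27, 25, 18, 63, 12, 42, 8, 28, 98, 65, 19, 136, 59, 137, 132, 45, 88, 30, 105, 20, 70, 106, 93, 117, 62, 78, 134, 52, 43, 81, 75, 54, 50, 36, 126, 24, 84, 16, 56, 57, 130, 38, 133, 118, 135, 125, 90, 37, 60, 71, 40, 1]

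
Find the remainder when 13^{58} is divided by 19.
By Fermat: 13^{18} ≡ 1 mod 19. 58 = 3×18 + 4. So 13^{58} ≡ 13^{4} ≡ 4 mod 19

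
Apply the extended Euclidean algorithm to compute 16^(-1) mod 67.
Extended GCD: 16(21) + 67(-5) = 1. So 16^(-1) ≡ 21 (mod 67). Verify: 16 × 21 = 336 ≡ 1 (mod 67)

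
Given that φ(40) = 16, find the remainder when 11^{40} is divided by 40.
By Euler: 11^{16} ≡ 1 mod 40 since gcd(11, 40) = 1. 40 = 2×16 + 8. So 11^{40} ≡ 11^{8} ≡ 1 mod 40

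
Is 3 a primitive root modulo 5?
ord_5(3) divides 4. For each prime q|4: 3^{2}≡4, none ≡ 1. So 3 has order 4 and is a primitive root mod 5.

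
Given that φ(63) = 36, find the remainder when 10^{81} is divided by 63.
By Euler: 10^{36} ≡ 1 mod 63 since gcd(10, 63) = 1. 81 = 2×36 + 9. So 10^{81} ≡ 10^{9} ≡ 55 mod 63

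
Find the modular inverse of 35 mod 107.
Since 107 is prime, by Fermat 35^(-1) ≡ 35^{105} ≡ 52 (mod 107). Verify: 35 × 52 = 1820 ≡ 1 (mod 107)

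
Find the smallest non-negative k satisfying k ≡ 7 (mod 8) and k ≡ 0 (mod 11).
M = 8 × 11 = 88. M₁ = 11, y₁ ≡ 3 (mod 8). M₂ = 8, y₂ ≡ 7 (mod 11). k = 7×11×3 + 0×8×7 ≡ 55 (mod 88)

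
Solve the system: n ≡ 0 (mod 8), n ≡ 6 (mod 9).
M = 8 × 9 = 72. M₁ = 9, y₁ ≡ 1 (mod 8). M₂ = 8, y₂ ≡ 8 (mod 9). n = 0×9×1 + 6×8×8 ≡ 24 (mod 72)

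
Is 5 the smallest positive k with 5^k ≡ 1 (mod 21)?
Powers of 5 mod 21: 5^1≡5, 5^2≡4, 5^3≡20, 5^4≡16, 5^5≡17, 5^6≡1. 5^5≡17≢1, so ord ≠ 5. No, the actual order is 6.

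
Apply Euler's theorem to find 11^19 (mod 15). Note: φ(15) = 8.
By Euler: 11^{8} ≡ 1 (mod 15) since gcd(11, 15) = 1. 19 = 2×8 + 3. So 11^{19} ≡ 11^{3} ≡ 11 (mod 15)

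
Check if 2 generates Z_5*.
ord_5(2) divides 4. For each prime q|4: 2^{2}≡4, none ≡ 1. So 2 has order 4 and is a primitive root mod 5.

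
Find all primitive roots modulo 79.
There are φ(78) = 24 primitive roots mod 79: {3, 6, 7, 28, 29, 30, 34, 35, 37, 39, 43, 47, 48, 53, 54, 59, 60, 63, 66, 68, 70, 74, 75, 77}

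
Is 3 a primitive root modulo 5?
ord_5(3) divides 4. For each prime q|4: 3^{2}≡4, none ≡ 1. So 3 has order 4 and is a primitive root mod 5.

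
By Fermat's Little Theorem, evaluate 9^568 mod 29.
By Fermat: 9^{28} ≡ 1 (mod 29). 568 ≡ 8 (mod 28). So 9^{568} ≡ 9^{8} ≡ 20 (mod 29)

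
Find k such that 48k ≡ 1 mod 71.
Since 71 is prime, by Fermat 48^(-1) ≡ 48^{69} ≡ 37 mod 71. Verify: 48 × 37 = 1776 ≡ 1 mod 71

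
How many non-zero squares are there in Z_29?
The squaring map on Z_29* is 2-to-1, so there are (28)/2 = 14 QRs.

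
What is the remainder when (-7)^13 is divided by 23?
By repeated squaring mod 23: (-7)^{1}≡16, (-7)^{2}≡3, (-7)^{4}≡9, (-7)^{8}≡12. Then (-7)^{13} = (-7)^{8+4+1} ≡ 12 × 9 × 16 ≡ 3 mod 23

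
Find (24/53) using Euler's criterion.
(24/53) = 24^{26} mod 53 = 1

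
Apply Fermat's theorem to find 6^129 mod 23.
By Fermat: 6^{22} ≡ 1 mod 23. 129 = 5×22 + 19. So 6^{129} ≡ 6^{19} ≡ 18 mod 23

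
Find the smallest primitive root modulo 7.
g = 3. Powers: [3, 2, 6, 4, 5, 1] generates all 6 non-zero residues.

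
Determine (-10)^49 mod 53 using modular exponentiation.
By repeated squaring (mod 53): (-10)^{1}≡43, (-10)^{2}≡47, (-10)^{4}≡36, (-10)^{8}≡24, (-10)^{16}≡46, (-10)^{32}≡49. Then (-10)^{49} = (-10)^{32+16+1} ≡ 49 × 46 × 43 ≡ 38 (mod 53)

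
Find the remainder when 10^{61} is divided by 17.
By Fermat: 10^{16} ≡ 1 mod 17. 61 = 3×16 + 13. So 10^{61} ≡ 10^{13} ≡ 11 mod 17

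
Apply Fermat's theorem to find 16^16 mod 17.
By Fermat's Little Theorem, 16^{16} ≡ 1 mod 17 since 17 is prime and gcd(16, 17) = 1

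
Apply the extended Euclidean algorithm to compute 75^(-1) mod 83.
Extended GCD: 75(31) + 83(-28) = 1. So 75^(-1) ≡ 31 mod 83. Verify: 75 × 31 = 2325 ≡ 1 mod 83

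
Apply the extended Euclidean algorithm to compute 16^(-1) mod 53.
Extended GCD: 16(10) + 53(-3) = 1. So 16^(-1) ≡ 10 (mod 53). Verify: 16 × 10 = 160 ≡ 1 (mod 53)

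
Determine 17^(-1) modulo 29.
Since 29 is prime, by Fermat 17^(-1) ≡ 17^{27} ≡ 12 mod 29. Verify: 17 × 12 = 204 ≡ 1 mod 29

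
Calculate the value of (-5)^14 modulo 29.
By repeated squaring (mod 29): (-5)^{1}≡24, (-5)^{2}≡25, (-5)^{4}≡16, (-5)^{8}≡24. Then (-5)^{14} = (-5)^{8+4+2} ≡ 24 × 16 × 25 ≡ 1 (mod 29)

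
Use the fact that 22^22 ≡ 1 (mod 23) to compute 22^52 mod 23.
By Fermat: 22^{22} ≡ 1 (mod 23). 52 = 2×22 + 8. So 22^{52} ≡ 22^{8} ≡ 1 (mod 23)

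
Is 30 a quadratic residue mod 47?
By Euler's criterion: 30^{23} ≡ 46 (mod 47). Since this equals -1 (≡ 46), 30 is not a QR.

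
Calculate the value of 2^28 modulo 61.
By repeated squaring (mod 61): 2^{1}≡2, 2^{2}≡4, 2^{4}≡16, 2^{8}≡12, 2^{16}≡22. Then 2^{28} = 2^{16+8+4} ≡ 22 × 12 × 16 ≡ 15 (mod 61)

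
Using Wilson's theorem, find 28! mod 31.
(30)! = (28)! × (29) × (30) ≡ -1 mod 31. So (28)! ≡ -1 × [(30)(29)]^(-1) ≡ 15 mod 31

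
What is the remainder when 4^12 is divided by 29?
By repeated squaring mod 29: 4^{1}≡4, 4^{2}≡16, 4^{4}≡24, 4^{8}≡25. Then 4^{12} = 4^{8+4} ≡ 25 × 24 ≡ 20 mod 29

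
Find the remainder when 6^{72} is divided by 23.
By Fermat: 6^{22} ≡ 1 (mod 23). 72 = 3×22 + 6. So 6^{72} ≡ 6^{6} ≡ 12 (mod 23)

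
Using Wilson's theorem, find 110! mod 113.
(112)! = (110)! × (111) × (112) ≡ -1 (mod 113). So (110)! ≡ -1 × [(112)(111)]^(-1) ≡ 56 (mod 113)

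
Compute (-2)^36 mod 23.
Using Fermat: (-2)^{22} ≡ 1 (mod 23). 36 ≡ 14 (mod 22). So (-2)^{36} ≡ (-2)^{14} ≡ 8 (mod 23)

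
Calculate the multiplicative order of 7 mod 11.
Powers of 7 mod 11: 7^1≡7, 7^2≡5, 7^3≡2, 7^4≡3, 7^5≡10, 7^6≡4, 7^7≡6, 7^8≡9, 7^9≡8, 7^10≡1. Order = 10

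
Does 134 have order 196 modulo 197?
134^{98} ≡ 1 (mod 197) and 98 < 196, so ord_197(134) = 98 ≠ 196 and 134 is not a primitive root.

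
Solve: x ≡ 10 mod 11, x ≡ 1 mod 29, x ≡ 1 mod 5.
M = 11 × 29 × 5 = 1595. M₁ = 145, y₁ ≡ 6 mod 11. M₂ = 55, y₂ ≡ 19 mod 29. M₃ = 319, y₃ ≡ 4 mod 5. x = 10×145×6 + 1×55×19 + 1×319×4 ≡ 1451 mod 1595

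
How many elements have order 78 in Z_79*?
Number of primitive roots mod 79 = φ(p-1) = φ(78) = 24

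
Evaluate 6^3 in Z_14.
6^{3} = 216 ≡ 6 (mod 14)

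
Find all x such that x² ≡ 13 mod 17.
The square roots of 13 mod 17 are 8 and 9. Verify: 8² = 64 ≡ 13 mod 17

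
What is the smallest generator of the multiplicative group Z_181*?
g = 2. For each prime q|180: 2^{90}≡180, 2^{60}≡48, 2^{36}≡59, none ≡ 1, so ord_181(2) = 180 and 2 is a primitive root.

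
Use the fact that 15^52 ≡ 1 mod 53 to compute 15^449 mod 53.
By Fermat: 15^{52} ≡ 1 mod 53. 449 ≡ 33 mod 52. So 15^{449} ≡ 15^{33} ≡ 42 mod 53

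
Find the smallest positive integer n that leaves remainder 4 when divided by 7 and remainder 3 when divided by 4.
M = 7 × 4 = 28. M₁ = 4, y₁ ≡ 2 (mod 7). M₂ = 7, y₂ ≡ 3 (mod 4). n = 4×4×2 + 3×7×3 ≡ 11 (mod 28)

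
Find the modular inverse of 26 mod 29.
Since 29 is prime, by Fermat 26^(-1) ≡ 26^{27} ≡ 19 mod 29. Verify: 26 × 19 = 494 ≡ 1 mod 29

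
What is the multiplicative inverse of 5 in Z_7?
Since 7 is prime, by Fermat 5^(-1) ≡ 5^{5} ≡ 3 (mod 7). Verify: 5 × 3 = 15 ≡ 1 (mod 7)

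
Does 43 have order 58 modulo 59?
ord_59(43) divides 58. For each prime q|58: 43^{29}≡58, 43^{2}≡20, none ≡ 1. So 43 has order 58 and is a primitive root mod 59.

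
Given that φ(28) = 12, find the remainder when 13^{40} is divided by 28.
By Euler: 13^{12} ≡ 1 (mod 28) since gcd(13, 28) = 1. 40 = 3×12 + 4. So 13^{40} ≡ 13^{4} ≡ 1 (mod 28)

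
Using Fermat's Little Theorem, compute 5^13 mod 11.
By Fermat: 5^{10} ≡ 1 (mod 11). So 5^{13} = 5^{10} · 5^{3} ≡ 5^{3} ≡ 4 (mod 11)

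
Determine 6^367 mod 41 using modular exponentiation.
Using Fermat: 6^{40} ≡ 1 (mod 41). 367 ≡ 7 (mod 40). So 6^{367} ≡ 6^{7} ≡ 29 (mod 41)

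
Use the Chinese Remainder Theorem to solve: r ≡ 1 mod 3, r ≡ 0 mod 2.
M = 3 × 2 = 6. M₁ = 2, y₁ ≡ 2 mod 3. M₂ = 3, y₂ ≡ 1 mod 2. r = 1×2×2 + 0×3×1 ≡ 4 mod 6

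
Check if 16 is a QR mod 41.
By Euler's criterion: 16^{20} ≡ 1 (mod 41). Since this equals 1, 16 is a QR.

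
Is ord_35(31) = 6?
Powers of 31 mod 35: 31^1≡31, 31^2≡16, 31^3≡6, 31^4≡11, 31^5≡26, 31^6≡1. First k with 31^k≡1 is k=6. Yes, ord_35(31) = 6.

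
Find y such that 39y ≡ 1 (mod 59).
Since 59 is prime, by Fermat 39^(-1) ≡ 39^{57} ≡ 56 (mod 59). Verify: 39 × 56 = 2184 ≡ 1 (mod 59)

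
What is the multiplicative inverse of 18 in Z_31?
Since 31 is prime, by Fermat 18^(-1) ≡ 18^{29} ≡ 19 (mod 31). Verify: 18 × 19 = 342 ≡ 1 (mod 31)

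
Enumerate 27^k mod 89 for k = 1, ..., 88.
27^1, 27^2, ..., 27^{88} mod 89: [27, 17, 14, 22, 60, 18, 41, 39, 74, 40, 12, 57, 26, 79, 86, 8, 38, 47, 23, 87, 35, 55, 61, 45, 58, 53, 7, 11, 30, 9, 65, 64, 37, 20, 6, 73, 13, 84, 43, 4, 19, 68, 56, 88, 62, 72, 75, 67, 29, 71, 48, 50, 15, 49, 77, 32, 63, 10, 3, 81, 51, 42, 66, 2, 54, 34, 28, 44, 31, 36, 82, 78, 59, 80, 24, 25, 52, 69, 83, 16, 76, 5, 46, 85, 70, 21, 33, 1]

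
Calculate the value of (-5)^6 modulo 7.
Using Fermat: (-5)^{6} ≡ 1 (mod 7). 6 ≡ 0 (mod 6). So (-5)^{6} ≡ (-5)^{0} ≡ 1 (mod 7)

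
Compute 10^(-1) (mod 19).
Since 19 is prime, by Fermat 10^(-1) ≡ 10^{17} ≡ 2 (mod 19). Verify: 10 × 2 = 20 ≡ 1 (mod 19)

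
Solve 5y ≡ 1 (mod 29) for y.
Since 29 is prime, by Fermat 5^(-1) ≡ 5^{27} ≡ 6 (mod 29). Verify: 5 × 6 = 30 ≡ 1 (mod 29)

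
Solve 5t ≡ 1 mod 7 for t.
Since 7 is prime, by Fermat 5^(-1) ≡ 5^{5} ≡ 3 mod 7. Verify: 5 × 3 = 15 ≡ 1 mod 7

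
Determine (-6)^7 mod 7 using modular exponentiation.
Using Fermat: (-6)^{6} ≡ 1 (mod 7). 7 ≡ 1 (mod 6). So (-6)^{7} ≡ (-6)^{1} ≡ 1 (mod 7)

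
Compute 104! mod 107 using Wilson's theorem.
(106)! = (104)! × (105) × (106) ≡ -1 mod 107. So (104)! ≡ -1 × [(106)(105)]^(-1) ≡ 53 mod 107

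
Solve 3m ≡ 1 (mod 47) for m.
Since 47 is prime, by Fermat 3^(-1) ≡ 3^{45} ≡ 16 (mod 47). Verify: 3 × 16 = 48 ≡ 1 (mod 47)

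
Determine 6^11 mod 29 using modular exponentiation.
By repeated squaring (mod 29): 6^{1}≡6, 6^{2}≡7, 6^{4}≡20, 6^{8}≡23. Then 6^{11} = 6^{8+2+1} ≡ 23 × 7 × 6 ≡ 9 (mod 29)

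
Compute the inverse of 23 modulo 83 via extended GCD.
Extended GCD: 23(-18) + 83(5) = 1. So 23^(-1) ≡ -18 ≡ 65 (mod 83). Verify: 23 × 65 = 1495 ≡ 1 (mod 83)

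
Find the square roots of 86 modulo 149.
The square roots of 86 mod 149 are 91 and 58. Verify: 91² = 8281 ≡ 86 (mod 149)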